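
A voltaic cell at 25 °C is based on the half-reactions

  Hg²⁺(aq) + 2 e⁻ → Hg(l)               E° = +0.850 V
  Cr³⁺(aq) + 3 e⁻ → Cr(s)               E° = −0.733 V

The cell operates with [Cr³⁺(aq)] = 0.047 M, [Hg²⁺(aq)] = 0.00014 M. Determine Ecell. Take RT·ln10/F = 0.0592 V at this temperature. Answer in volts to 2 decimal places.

Hg²⁺/Hg is reduced (cathode, E° = +0.850 V) and Cr³⁺/Cr is oxidized (anode).
The standard potential is +0.850 − (−0.733) = +1.583 V and the balanced reaction transfers n = 6 electrons.
The balanced reaction is 3 Hg²⁺(aq) + 2 Cr(s) → 3 Hg(l) + 2 Cr³⁺(aq), so Q = [Cr³⁺(aq)]^2 / [Hg²⁺(aq)]^3 = 8.05×10^8 and log Q = 8.906.
By the Nernst equation, E = +1.583 − (0.0592/6)·(8.906) = +1.50 V.

+1.50 V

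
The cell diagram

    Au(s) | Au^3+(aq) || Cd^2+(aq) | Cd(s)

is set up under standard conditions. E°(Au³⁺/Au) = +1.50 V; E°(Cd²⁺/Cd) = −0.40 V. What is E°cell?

−1.90 V

By convention the left-hand electrode in cell notation is the anode (oxidation) and the right-hand electrode is the cathode (reduction).
E°cell = E°(right) − E°(left) = −0.40 − (+1.50) = −1.90 V.
The negative sign shows that, as written, the cell would require an external voltage to drive the reaction.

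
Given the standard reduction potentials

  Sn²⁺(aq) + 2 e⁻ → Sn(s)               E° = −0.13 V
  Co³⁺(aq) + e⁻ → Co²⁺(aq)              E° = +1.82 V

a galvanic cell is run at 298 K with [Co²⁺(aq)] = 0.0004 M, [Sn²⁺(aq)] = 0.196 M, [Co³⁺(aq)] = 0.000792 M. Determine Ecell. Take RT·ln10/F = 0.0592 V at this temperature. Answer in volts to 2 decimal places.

Co³⁺/Co²⁺ is reduced (cathode, E° = +1.82 V) and Sn²⁺/Sn is oxidized (anode).
E°cell = E°cat − E°an = +1.82 − (−0.13) = +1.95 V; n = 2.
The balanced reaction is 2 Co³⁺(aq) + Sn(s) → 2 Co²⁺(aq) + Sn²⁺(aq), so Q = ([Co²⁺(aq)]^2·[Sn²⁺(aq)]) / [Co³⁺(aq)]^2 = 0.05 and log Q = −1.301.
E = E° − (0.0592/n)·log Q = +1.95 − (0.0592/2)(−1.301) = +1.99 V.

+1.99 V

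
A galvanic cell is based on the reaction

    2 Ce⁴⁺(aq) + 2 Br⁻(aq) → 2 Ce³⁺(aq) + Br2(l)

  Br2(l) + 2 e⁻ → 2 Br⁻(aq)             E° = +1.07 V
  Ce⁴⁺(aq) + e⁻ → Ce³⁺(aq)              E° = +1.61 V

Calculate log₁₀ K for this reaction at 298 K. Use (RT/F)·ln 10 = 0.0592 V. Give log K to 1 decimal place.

The Ce⁴⁺/Ce³⁺ couple is reduced (cathode); E°cell = +1.61 − (+1.07) = +0.54 V with n = 2.
At equilibrium E = 0, so log K = nE°cell / 0.0592 = (2)(+0.54) / 0.0592 = 18.2.

log K = 18.2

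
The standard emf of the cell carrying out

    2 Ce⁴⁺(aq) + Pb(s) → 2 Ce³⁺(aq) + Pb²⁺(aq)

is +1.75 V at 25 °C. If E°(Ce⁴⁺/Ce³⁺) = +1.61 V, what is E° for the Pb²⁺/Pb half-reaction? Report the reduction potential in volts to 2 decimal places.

In the reaction as written the Ce⁴⁺/Ce³⁺ couple is reduced (cathode) and Pb²⁺/Pb is oxidized (anode), so E°cell = E°(Ce⁴⁺/Ce³⁺) − E°(Pb²⁺/Pb).
E°(Pb²⁺/Pb) = E°(cathode) − E°cell = +1.61 − (+1.75) = −0.14 V.

−0.14 V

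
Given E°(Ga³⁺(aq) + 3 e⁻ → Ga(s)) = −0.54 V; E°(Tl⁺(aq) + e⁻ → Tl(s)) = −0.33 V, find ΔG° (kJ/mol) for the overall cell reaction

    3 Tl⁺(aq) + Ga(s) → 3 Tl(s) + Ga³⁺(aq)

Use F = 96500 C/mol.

−60.8 kJ/mol

In the reaction as written Tl⁺(aq) is reduced, so the Tl⁺/Tl couple is the cathode and Ga³⁺/Ga is the anode.
E°cell = −0.33 − (−0.54) = +0.21 V; balancing electrons gives n = 3.
ΔG° = −nFE°cell = −(3)(96500)(+0.21) J/mol = −60.8 kJ/mol.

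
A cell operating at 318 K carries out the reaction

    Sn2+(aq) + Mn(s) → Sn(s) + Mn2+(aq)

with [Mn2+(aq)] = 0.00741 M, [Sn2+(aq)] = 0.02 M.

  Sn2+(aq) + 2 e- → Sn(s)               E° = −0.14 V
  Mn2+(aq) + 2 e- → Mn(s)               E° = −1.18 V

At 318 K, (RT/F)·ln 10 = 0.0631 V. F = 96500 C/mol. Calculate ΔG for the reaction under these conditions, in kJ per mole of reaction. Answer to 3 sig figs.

−203 kJ/mol

With Sn²⁺/Sn reduced at the cathode, E°cell = −0.14 − (−1.18) = +1.04 V and n = 2.
Here Q = [Mn2+(aq)] / [Sn2+(aq)] = 0.37 (log Q = −0.431), giving E = +1.04 − (0.0631/2)·(−0.431) = +1.0536 V.
ΔG = −nFE = −(2)(96500)(+1.0536) J/mol = −203 kJ/mol.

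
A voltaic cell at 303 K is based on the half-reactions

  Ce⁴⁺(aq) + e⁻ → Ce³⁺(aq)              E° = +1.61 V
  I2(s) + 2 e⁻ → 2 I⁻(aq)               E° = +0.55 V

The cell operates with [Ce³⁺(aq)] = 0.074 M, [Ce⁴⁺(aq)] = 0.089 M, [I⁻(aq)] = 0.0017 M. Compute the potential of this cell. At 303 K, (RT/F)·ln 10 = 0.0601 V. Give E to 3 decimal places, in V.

+0.898 V

Since E°(Ce⁴⁺/Ce³⁺) > E°(I₂/I⁻), Ce⁴⁺/Ce³⁺ serves as the cathode.
E°cell = +1.61 − (+0.55) = +1.06 V, with n = 2 electrons transferred.
The balanced reaction is 2 Ce⁴⁺(aq) + 2 I⁻(aq) → 2 Ce³⁺(aq) + I2(s), so Q = [Ce³⁺(aq)]^2 / ([Ce⁴⁺(aq)]^2·[I⁻(aq)]^2) = 2.39×10^5 and log Q = 5.379.
By the Nernst equation, E = +1.06 − (0.0601/2)·(5.379) = +0.898 V.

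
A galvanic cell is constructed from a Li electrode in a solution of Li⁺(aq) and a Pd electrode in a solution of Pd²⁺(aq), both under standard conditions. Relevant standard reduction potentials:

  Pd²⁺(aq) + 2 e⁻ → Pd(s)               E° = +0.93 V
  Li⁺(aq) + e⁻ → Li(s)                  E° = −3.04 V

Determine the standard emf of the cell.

The Pd²⁺/Pd couple has the higher E°, so Pd ion is reduced (cathode) and Li is oxidized (anode).
E°cell = E°(cathode) − E°(anode) = +0.93 − (−3.04) = +3.97 V.

+3.97 V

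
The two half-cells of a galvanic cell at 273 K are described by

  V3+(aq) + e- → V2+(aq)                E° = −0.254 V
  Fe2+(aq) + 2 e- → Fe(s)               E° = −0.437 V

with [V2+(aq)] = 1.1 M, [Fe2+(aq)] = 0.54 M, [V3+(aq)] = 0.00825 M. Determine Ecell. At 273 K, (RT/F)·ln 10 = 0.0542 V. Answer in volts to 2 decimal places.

Since E°(V³⁺/V²⁺) > E°(Fe²⁺/Fe), V³⁺/V²⁺ serves as the cathode.
E°cell = E°cat − E°an = −0.254 − (−0.437) = +0.183 V; n = 2.
Balancing gives 2 V3+(aq) + Fe(s) → 2 V2+(aq) + Fe2+(aq); hence Q = ([V2+(aq)]^2·[Fe2+(aq)]) / [V3+(aq)]^2 = 9.6×10^3 (log Q = 3.982).
E = E° − (0.0542/n)·log Q = +0.183 − (0.0542/2)(3.982) = +0.08 V.

+0.08 V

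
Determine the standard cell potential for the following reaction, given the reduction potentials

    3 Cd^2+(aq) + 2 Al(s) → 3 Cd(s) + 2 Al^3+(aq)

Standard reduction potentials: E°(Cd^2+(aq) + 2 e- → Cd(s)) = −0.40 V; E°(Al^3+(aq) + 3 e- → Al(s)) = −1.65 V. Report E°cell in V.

Cd^2+(aq) gains electrons, so the Cd²⁺/Cd couple is the cathode; the Al³⁺/Al couple is the anode.
E°cell = E°(cathode) − E°(anode) = −0.40 − (−1.65) = +1.25 V.

+1.25 V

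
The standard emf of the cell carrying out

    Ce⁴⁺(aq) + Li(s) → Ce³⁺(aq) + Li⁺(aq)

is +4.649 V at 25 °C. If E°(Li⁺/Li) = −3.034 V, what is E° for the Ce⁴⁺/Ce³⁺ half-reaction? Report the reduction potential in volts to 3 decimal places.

+1.615 V

In the reaction as written the Ce⁴⁺/Ce³⁺ couple is reduced (cathode) and Li⁺/Li is oxidized (anode), so E°cell = E°(Ce⁴⁺/Ce³⁺) − E°(Li⁺/Li).
E°(Ce⁴⁺/Ce³⁺) = E°cell + E°(anode) = +4.649 + (−3.034) = +1.615 V.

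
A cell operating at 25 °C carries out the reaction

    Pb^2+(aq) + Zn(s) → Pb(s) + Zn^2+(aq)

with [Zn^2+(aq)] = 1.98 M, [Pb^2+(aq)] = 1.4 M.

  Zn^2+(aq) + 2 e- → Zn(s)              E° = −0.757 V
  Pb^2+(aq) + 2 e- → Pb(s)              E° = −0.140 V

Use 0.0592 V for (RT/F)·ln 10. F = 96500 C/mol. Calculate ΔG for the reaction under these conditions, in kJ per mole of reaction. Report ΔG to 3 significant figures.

The standard cell potential is −0.140 − (−0.757) = +0.617 V, with n = 2 electrons in the balanced equation.
The reaction quotient is [Zn^2+(aq)] / [Pb^2+(aq)] = 1.41; by Nernst, E = +0.617 − (0.0592/2)(0.151) = +0.6125 V.
Then ΔG = −nFE = −2 × 96500 × +0.6125 J/mol = −118 kJ/mol.

−118 kJ/mol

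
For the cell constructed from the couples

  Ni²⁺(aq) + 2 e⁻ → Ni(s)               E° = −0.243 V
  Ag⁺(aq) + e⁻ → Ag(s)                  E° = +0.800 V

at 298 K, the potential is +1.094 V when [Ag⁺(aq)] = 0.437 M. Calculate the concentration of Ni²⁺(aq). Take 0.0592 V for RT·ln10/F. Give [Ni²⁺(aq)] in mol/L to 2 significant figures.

With Ag⁺/Ag at the cathode and Ni²⁺/Ni at the anode, E°cell = +0.800 − (−0.243) = +1.043 V (n = 2).
Rearranging E = E° − (0.0592/n)·log Q gives log Q = 2(+1.043 − (+1.094))/0.0592 = −1.723.
For 2 Ag⁺(aq) + Ni(s) → 2 Ag(s) + Ni²⁺(aq), the reaction quotient is Q = [Ni²⁺(aq)] / [Ag⁺(aq)]^2.
Isolating [Ni²⁺(aq)] in Q = 10^{−1.723} yields log [Ni²⁺(aq)] = −2.442, i.e. 0.0036 M.

0.0036 M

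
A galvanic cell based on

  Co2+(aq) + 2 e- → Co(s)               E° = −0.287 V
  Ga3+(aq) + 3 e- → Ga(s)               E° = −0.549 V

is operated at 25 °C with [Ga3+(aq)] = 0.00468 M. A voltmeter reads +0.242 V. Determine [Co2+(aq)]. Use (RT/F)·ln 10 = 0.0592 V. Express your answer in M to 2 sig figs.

0.0059 M

Co²⁺/Co is the cathode (higher E°); E°cell = −0.287 − (−0.549) = +0.262 V with n = 6.
From the Nernst equation, log Q = n(E° − E)/0.0592 = 6·(+0.262 − (+0.242))/0.0592 = 2.027.
Balancing electrons gives 3 Co2+(aq) + 2 Ga(s) → 3 Co(s) + 2 Ga3+(aq); thus Q = [Ga3+(aq)]^2 / [Co2+(aq)]^3.
Solving for the unknown gives log [Co2+(aq)] = −2.229, so [Co2+(aq)] ≈ 0.0059 M.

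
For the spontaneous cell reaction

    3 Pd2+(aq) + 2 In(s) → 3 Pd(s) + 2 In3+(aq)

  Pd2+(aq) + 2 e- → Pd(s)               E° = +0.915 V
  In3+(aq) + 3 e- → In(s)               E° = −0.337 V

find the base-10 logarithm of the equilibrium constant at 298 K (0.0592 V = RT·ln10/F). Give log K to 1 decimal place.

The Pd²⁺/Pd couple is reduced (cathode); E°cell = +0.915 − (−0.337) = +1.252 V with n = 6.
At equilibrium E = 0, so log K = nE°cell / 0.0592 = (6)(+1.252) / 0.0592 = 126.9.

log K = 126.9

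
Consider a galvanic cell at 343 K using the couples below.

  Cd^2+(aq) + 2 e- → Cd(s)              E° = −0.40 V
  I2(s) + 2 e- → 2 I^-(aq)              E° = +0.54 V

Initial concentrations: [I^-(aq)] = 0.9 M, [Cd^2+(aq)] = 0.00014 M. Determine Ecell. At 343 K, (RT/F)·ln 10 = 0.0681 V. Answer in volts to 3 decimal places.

+1.074 V

The I₂/I⁻ couple has the more positive E°, so it is the cathode; Cd²⁺/Cd is the anode.
E°cell = +0.54 − (−0.40) = +0.94 V, with n = 2 electrons transferred.
Balancing gives I2(s) + Cd(s) → 2 I^-(aq) + Cd^2+(aq); hence Q = [I^-(aq)]^2·[Cd^2+(aq)] = 0.000113 (log Q = −3.945).
By the Nernst equation, E = +0.94 − (0.0681/2)·(−3.945) = +1.074 V.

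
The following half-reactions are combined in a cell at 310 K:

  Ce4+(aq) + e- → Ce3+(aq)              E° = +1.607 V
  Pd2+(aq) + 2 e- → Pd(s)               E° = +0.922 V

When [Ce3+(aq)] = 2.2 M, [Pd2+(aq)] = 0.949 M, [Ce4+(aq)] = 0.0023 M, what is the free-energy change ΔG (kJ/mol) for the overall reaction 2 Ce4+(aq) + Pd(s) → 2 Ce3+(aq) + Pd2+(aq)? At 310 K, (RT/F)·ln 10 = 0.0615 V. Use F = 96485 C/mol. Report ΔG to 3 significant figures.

With Ce⁴⁺/Ce³⁺ reduced at the cathode, E°cell = +1.607 − (+0.922) = +0.685 V and n = 2.
Q = ([Ce3+(aq)]^2·[Pd2+(aq)]) / [Ce4+(aq)]^2 = 8.68×10^5, so log Q = 5.939 and E = +0.685 − (0.0615/2)(5.939) = +0.5024 V.
ΔG = −nFE = −(2)(96485)(+0.5024) J/mol = −96.9 kJ/mol.

−96.9 kJ/mol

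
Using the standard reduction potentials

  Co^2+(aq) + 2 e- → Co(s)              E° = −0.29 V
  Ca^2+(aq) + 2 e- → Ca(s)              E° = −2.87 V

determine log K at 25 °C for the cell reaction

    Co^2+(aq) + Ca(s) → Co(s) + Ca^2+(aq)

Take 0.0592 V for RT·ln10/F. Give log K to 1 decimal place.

The Co²⁺/Co couple is reduced (cathode); E°cell = −0.29 − (−2.87) = +2.58 V with n = 2.
At equilibrium E = 0, so log K = nE°cell / 0.0592 = (2)(+2.58) / 0.0592 = 87.2.

log K = 87.2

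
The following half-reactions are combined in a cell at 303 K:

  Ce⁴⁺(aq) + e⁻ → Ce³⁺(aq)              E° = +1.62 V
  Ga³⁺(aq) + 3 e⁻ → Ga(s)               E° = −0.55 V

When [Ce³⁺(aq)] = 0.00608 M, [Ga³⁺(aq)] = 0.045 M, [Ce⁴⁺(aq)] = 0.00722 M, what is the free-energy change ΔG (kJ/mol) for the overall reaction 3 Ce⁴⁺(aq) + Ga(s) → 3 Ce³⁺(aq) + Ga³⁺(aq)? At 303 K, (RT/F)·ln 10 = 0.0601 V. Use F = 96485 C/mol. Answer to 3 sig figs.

E°cell = +1.62 − (−0.55) = +2.17 V; the balanced reaction transfers n = 3 electrons.
The reaction quotient is ([Ce³⁺(aq)]^3·[Ga³⁺(aq)]) / [Ce⁴⁺(aq)]^3 = 0.0269; by Nernst, E = +2.17 − (0.0601/3)(−1.571) = +2.2015 V.
Then ΔG = −nFE = −3 × 96485 × +2.2015 J/mol = −637 kJ/mol.

−637 kJ/mol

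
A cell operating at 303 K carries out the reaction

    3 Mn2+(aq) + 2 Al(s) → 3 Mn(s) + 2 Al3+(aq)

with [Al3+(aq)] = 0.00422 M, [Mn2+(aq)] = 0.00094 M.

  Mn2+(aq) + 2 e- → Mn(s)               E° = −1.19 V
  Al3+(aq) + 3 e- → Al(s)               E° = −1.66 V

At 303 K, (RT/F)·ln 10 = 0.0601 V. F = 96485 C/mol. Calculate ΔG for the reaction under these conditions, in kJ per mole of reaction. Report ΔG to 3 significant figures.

The standard cell potential is −1.19 − (−1.66) = +0.47 V, with n = 6 electrons in the balanced equation.
Q = [Al3+(aq)]^2 / [Mn2+(aq)]^3 = 2.14×10^4, so log Q = 4.331 and E = +0.47 − (0.0601/6)(4.331) = +0.4266 V.
Finally ΔG = −nFE = −(6)(96485 C/mol)(+0.4266 V) = −247 kJ/mol.

−247 kJ/mol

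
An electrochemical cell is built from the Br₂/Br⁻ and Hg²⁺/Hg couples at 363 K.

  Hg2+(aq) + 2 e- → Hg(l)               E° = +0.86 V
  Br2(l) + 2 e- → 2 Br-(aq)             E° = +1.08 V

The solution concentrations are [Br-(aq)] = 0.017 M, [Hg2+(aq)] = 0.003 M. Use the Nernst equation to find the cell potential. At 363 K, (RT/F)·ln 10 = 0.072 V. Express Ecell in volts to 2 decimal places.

+0.44 V

Since E°(Br₂/Br⁻) > E°(Hg²⁺/Hg), Br₂/Br⁻ serves as the cathode.
E°cell = +1.08 − (+0.86) = +0.22 V, with n = 2 electrons transferred.
Balancing gives Br2(l) + Hg(l) → 2 Br-(aq) + Hg2+(aq); hence Q = [Br-(aq)]^2·[Hg2+(aq)] = 8.67×10^−7 (log Q = −6.062).
Applying E = E° − (RT ln10/nF)·log Q gives +0.22 − (0.072/2)(−6.062) = +0.44 V.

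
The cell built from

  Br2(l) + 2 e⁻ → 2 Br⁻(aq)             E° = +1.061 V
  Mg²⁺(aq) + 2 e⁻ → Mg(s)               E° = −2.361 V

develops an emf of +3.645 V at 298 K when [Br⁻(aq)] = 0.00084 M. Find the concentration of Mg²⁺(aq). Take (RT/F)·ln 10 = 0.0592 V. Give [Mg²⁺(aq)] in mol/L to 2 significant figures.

0.041 M

Br₂/Br⁻ is the cathode (higher E°); E°cell = +1.061 − (−2.361) = +3.422 V with n = 2.
From the Nernst equation, log Q = n(E° − E)/0.0592 = 2·(+3.422 − (+3.645))/0.0592 = −7.534.
For Br2(l) + Mg(s) → 2 Br⁻(aq) + Mg²⁺(aq), the reaction quotient is Q = [Br⁻(aq)]^2·[Mg²⁺(aq)].
Substituting the known concentrations and solving, log [Mg²⁺(aq)] = −1.383 and [Mg²⁺(aq)] = 0.041 M.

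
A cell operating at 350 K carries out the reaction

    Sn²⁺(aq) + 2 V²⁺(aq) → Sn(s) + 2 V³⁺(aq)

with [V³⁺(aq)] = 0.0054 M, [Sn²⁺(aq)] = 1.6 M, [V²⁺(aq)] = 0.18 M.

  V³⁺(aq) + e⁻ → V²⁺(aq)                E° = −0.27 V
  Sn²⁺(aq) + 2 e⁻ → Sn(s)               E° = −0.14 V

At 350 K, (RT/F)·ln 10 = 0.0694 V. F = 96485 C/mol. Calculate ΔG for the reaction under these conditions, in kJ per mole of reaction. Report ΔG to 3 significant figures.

−46.9 kJ/mol

With Sn²⁺/Sn reduced at the cathode, E°cell = −0.14 − (−0.27) = +0.13 V and n = 2.
Here Q = [V³⁺(aq)]^2 / ([Sn²⁺(aq)]·[V²⁺(aq)]^2) = 0.000563 (log Q = −3.250), giving E = +0.13 − (0.0694/2)·(−3.250) = +0.2428 V.
Then ΔG = −nFE = −2 × 96485 × +0.2428 J/mol = −46.9 kJ/mol.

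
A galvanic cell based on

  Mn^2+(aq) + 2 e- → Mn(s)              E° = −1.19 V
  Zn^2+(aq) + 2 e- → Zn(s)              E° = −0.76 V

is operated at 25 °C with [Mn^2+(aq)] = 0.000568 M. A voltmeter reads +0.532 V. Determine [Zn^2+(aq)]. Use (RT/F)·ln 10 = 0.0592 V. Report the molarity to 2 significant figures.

With Zn²⁺/Zn at the cathode and Mn²⁺/Mn at the anode, E°cell = −0.76 − (−1.19) = +0.43 V (n = 2).
Since E = E° − (0.0592/n)·log Q, log Q = n(E° − E)/0.0592 = −3.446.
Balancing electrons gives Zn^2+(aq) + Mn(s) → Zn(s) + Mn^2+(aq); thus Q = [Mn^2+(aq)] / [Zn^2+(aq)].
Solving for the unknown gives log [Zn^2+(aq)] = 0.200, so [Zn^2+(aq)] ≈ 1.6 M.

1.6 M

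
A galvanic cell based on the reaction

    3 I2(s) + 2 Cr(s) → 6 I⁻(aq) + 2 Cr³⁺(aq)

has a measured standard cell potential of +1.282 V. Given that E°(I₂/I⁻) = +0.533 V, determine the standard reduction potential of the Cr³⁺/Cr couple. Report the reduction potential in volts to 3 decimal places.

−0.749 V

In the reaction as written the I₂/I⁻ couple is reduced (cathode) and Cr³⁺/Cr is oxidized (anode), so E°cell = E°(I₂/I⁻) − E°(Cr³⁺/Cr).
E°(Cr³⁺/Cr) = E°(cathode) − E°cell = +0.533 − (+1.282) = −0.749 V.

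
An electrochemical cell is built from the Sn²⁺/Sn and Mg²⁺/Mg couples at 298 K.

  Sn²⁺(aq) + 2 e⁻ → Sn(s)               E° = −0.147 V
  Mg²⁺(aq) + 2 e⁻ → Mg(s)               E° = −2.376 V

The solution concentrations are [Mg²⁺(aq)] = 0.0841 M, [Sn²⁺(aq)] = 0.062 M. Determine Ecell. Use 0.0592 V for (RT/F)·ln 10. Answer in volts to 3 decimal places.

Sn²⁺/Sn is reduced (cathode, E° = −0.147 V) and Mg²⁺/Mg is oxidized (anode).
E°cell = −0.147 − (−2.376) = +2.229 V, with n = 2 electrons transferred.
The balanced reaction is Sn²⁺(aq) + Mg(s) → Sn(s) + Mg²⁺(aq), so Q = [Mg²⁺(aq)] / [Sn²⁺(aq)] = 1.36 and log Q = 0.132.
By the Nernst equation, E = +2.229 − (0.0592/2)·(0.132) = +2.225 V.

+2.225 V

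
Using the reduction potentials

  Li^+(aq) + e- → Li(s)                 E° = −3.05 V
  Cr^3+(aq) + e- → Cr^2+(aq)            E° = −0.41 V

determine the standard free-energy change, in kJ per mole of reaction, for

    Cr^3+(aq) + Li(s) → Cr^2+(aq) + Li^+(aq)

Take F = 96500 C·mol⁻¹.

−255 kJ/mol

In the reaction as written Cr^3+(aq) is reduced, so the Cr³⁺/Cr²⁺ couple is the cathode and Li⁺/Li is the anode.
E°cell = −0.41 − (−3.05) = +2.64 V; balancing electrons gives n = 1.
ΔG° = −nFE°cell = −(1)(96500)(+2.64) J/mol = −255 kJ/mol.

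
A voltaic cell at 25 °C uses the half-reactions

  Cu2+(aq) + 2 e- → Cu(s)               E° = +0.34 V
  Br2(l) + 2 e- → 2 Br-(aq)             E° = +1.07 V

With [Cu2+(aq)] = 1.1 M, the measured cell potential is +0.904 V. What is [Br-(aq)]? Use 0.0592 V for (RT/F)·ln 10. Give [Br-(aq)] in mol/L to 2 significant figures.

The Br₂/Br⁻ couple has the larger reduction potential, so it is the cathode: E°cell = +1.07 − (+0.34) = +0.73 V and n = 2.
Since E = E° − (0.0592/n)·log Q, log Q = n(E° − E)/0.0592 = −5.878.
Balancing electrons gives Br2(l) + Cu(s) → 2 Br-(aq) + Cu2+(aq); thus Q = [Br-(aq)]^2·[Cu2+(aq)].
Solving for the unknown gives log [Br-(aq)] = −2.960, so [Br-(aq)] ≈ 0.0011 M.

0.0011 M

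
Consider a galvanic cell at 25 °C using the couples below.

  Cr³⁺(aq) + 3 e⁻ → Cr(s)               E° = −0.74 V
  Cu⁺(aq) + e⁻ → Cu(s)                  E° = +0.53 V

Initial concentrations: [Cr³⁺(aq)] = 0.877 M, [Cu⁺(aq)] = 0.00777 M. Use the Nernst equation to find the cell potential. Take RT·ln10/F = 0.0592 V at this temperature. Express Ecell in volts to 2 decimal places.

+1.15 V

Since E°(Cu⁺/Cu) > E°(Cr³⁺/Cr), Cu⁺/Cu serves as the cathode.
The standard potential is +0.53 − (−0.74) = +1.27 V and the balanced reaction transfers n = 3 electrons.
For the overall reaction 3 Cu⁺(aq) + Cr(s) → 3 Cu(s) + Cr³⁺(aq), Q = [Cr³⁺(aq)] / [Cu⁺(aq)]^3 = 1.87×10^6, giving log Q = 6.272.
Applying E = E° − (RT ln10/nF)·log Q gives +1.27 − (0.0592/3)(6.272) = +1.15 V.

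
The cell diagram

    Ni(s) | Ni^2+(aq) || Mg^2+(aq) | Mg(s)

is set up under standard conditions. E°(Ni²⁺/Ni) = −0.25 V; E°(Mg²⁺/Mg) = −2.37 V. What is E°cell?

By convention the left-hand electrode in cell notation is the anode (oxidation) and the right-hand electrode is the cathode (reduction).
E°cell = E°(right) − E°(left) = −2.37 − (−0.25) = −2.12 V.
The negative sign shows that, as written, the cell would require an external voltage to drive the reaction.

−2.12 V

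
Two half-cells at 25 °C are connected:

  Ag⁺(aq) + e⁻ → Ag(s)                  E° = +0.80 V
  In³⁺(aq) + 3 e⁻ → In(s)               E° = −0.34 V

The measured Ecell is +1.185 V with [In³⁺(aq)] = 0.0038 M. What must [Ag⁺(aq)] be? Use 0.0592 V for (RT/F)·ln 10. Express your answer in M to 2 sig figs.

0.90 M

The Ag⁺/Ag couple has the larger reduction potential, so it is the cathode: E°cell = +0.80 − (−0.34) = +1.14 V and n = 3.
Rearranging E = E° − (0.0592/n)·log Q gives log Q = 3(+1.14 − (+1.185))/0.0592 = −2.280.
For 3 Ag⁺(aq) + In(s) → 3 Ag(s) + In³⁺(aq), the reaction quotient is Q = [In³⁺(aq)] / [Ag⁺(aq)]^3.
Solving for the unknown gives log [Ag⁺(aq)] = −0.047, so [Ag⁺(aq)] ≈ 0.90 M.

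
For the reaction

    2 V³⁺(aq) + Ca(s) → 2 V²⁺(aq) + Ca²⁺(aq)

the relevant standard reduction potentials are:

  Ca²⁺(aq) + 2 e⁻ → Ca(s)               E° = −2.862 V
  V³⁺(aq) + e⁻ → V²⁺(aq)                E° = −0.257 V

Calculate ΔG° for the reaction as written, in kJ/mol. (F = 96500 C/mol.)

−503 kJ/mol

In the reaction as written V³⁺(aq) is reduced, so the V³⁺/V²⁺ couple is the cathode and Ca²⁺/Ca is the anode.
E°cell = −0.257 − (−2.862) = +2.605 V; balancing electrons gives n = 2.
ΔG° = −nFE°cell = −(2)(96500)(+2.605) J/mol = −503 kJ/mol.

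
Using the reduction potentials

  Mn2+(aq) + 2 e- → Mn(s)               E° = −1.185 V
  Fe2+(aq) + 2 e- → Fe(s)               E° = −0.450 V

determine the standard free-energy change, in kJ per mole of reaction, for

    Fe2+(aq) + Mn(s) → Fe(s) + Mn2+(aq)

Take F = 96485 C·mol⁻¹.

−142 kJ/mol

In the reaction as written Fe2+(aq) is reduced, so the Fe²⁺/Fe couple is the cathode and Mn²⁺/Mn is the anode.
E°cell = −0.450 − (−1.185) = +0.735 V; balancing electrons gives n = 2.
ΔG° = −nFE°cell = −(2)(96485)(+0.735) J/mol = −142 kJ/mol.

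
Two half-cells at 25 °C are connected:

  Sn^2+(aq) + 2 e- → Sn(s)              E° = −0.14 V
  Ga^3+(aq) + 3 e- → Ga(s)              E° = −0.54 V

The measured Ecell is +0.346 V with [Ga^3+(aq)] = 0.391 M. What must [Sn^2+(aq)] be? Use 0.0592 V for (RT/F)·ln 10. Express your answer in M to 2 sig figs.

0.0080 M

The Sn²⁺/Sn couple has the larger reduction potential, so it is the cathode: E°cell = −0.14 − (−0.54) = +0.40 V and n = 6.
From the Nernst equation, log Q = n(E° − E)/0.0592 = 6·(+0.40 − (+0.346))/0.0592 = 5.473.
For 3 Sn^2+(aq) + 2 Ga(s) → 3 Sn(s) + 2 Ga^3+(aq), the reaction quotient is Q = [Ga^3+(aq)]^2 / [Sn^2+(aq)]^3.
Isolating [Sn^2+(aq)] in Q = 10^{5.473} yields log [Sn^2+(aq)] = −2.096, i.e. 0.0080 M.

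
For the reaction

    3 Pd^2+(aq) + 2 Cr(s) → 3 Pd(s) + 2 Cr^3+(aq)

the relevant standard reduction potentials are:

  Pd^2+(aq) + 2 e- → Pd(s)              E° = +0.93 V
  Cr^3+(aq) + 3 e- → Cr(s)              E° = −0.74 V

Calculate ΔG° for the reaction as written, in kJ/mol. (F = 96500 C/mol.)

−967 kJ/mol

In the reaction as written Pd^2+(aq) is reduced, so the Pd²⁺/Pd couple is the cathode and Cr³⁺/Cr is the anode.
E°cell = +0.93 − (−0.74) = +1.67 V; balancing electrons gives n = 6.
ΔG° = −nFE°cell = −(6)(96500)(+1.67) J/mol = −967 kJ/mol.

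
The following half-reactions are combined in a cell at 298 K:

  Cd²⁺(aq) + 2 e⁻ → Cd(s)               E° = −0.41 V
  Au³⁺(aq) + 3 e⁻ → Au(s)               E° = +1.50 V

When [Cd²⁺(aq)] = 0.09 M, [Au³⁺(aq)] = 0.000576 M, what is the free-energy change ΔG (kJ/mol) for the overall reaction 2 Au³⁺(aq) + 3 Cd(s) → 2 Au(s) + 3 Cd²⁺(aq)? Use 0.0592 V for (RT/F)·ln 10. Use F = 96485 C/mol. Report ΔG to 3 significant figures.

−1090 kJ/mol

The standard cell potential is +1.50 − (−0.41) = +1.91 V, with n = 6 electrons in the balanced equation.
Here Q = [Cd²⁺(aq)]^3 / [Au³⁺(aq)]^2 = 2.2×10^3 (log Q = 3.342), giving E = +1.91 − (0.0592/6)·(3.342) = +1.8770 V.
Then ΔG = −nFE = −6 × 96485 × +1.8770 J/mol = −1090 kJ/mol.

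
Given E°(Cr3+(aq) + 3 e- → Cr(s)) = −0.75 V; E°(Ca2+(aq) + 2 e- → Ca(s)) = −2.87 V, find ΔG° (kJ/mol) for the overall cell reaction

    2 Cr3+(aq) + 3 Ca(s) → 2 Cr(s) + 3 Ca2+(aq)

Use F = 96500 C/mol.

In the reaction as written Cr3+(aq) is reduced, so the Cr³⁺/Cr couple is the cathode and Ca²⁺/Ca is the anode.
E°cell = −0.75 − (−2.87) = +2.12 V; balancing electrons gives n = 6.
ΔG° = −nFE°cell = −(6)(96500)(+2.12) J/mol = −1227 kJ/mol.

−1227 kJ/mol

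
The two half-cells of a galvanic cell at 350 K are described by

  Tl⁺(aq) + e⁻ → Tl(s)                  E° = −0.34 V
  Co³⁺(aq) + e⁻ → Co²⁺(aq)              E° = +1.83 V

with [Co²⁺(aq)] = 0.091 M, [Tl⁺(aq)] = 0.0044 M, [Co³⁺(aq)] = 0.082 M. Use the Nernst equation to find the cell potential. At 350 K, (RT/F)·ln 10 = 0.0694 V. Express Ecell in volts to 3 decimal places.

The Co³⁺/Co²⁺ couple has the more positive E°, so it is the cathode; Tl⁺/Tl is the anode.
E°cell = E°cat − E°an = +1.83 − (−0.34) = +2.17 V; n = 1.
Balancing gives Co³⁺(aq) + Tl(s) → Co²⁺(aq) + Tl⁺(aq); hence Q = ([Co²⁺(aq)]·[Tl⁺(aq)]) / [Co³⁺(aq)] = 0.00488 (log Q = −2.311).
By the Nernst equation, E = +2.17 − (0.0694/1)·(−2.311) = +2.330 V.

+2.330 V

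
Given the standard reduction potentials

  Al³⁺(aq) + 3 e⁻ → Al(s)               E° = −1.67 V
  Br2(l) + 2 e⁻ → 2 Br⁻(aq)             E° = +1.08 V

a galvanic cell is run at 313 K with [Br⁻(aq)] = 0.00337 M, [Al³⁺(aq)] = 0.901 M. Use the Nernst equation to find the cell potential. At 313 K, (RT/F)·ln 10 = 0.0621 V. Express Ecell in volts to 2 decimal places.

+2.90 V

Br₂/Br⁻ is reduced (cathode, E° = +1.08 V) and Al³⁺/Al is oxidized (anode).
E°cell = +1.08 − (−1.67) = +2.75 V, with n = 6 electrons transferred.
For the overall reaction 3 Br2(l) + 2 Al(s) → 6 Br⁻(aq) + 2 Al³⁺(aq), Q = [Br⁻(aq)]^6·[Al³⁺(aq)]^2 = 1.19×10^−15, giving log Q = −14.925.
E = E° − (0.0621/n)·log Q = +2.75 − (0.0621/6)(−14.925) = +2.90 V.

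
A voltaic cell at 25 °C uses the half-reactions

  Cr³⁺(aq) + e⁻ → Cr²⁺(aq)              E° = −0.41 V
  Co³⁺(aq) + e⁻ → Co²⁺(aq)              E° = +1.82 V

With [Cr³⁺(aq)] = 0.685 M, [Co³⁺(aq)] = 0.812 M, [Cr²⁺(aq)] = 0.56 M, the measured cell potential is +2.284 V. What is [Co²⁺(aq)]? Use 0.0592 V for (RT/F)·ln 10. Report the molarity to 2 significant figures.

With Co³⁺/Co²⁺ at the cathode and Cr³⁺/Cr²⁺ at the anode, E°cell = +1.82 − (−0.41) = +2.23 V (n = 1).
From the Nernst equation, log Q = n(E° − E)/0.0592 = 1·(+2.23 − (+2.284))/0.0592 = −0.912.
For Co³⁺(aq) + Cr²⁺(aq) → Co²⁺(aq) + Cr³⁺(aq), the reaction quotient is Q = ([Co²⁺(aq)]·[Cr³⁺(aq)]) / ([Co³⁺(aq)]·[Cr²⁺(aq)]).
Isolating [Co²⁺(aq)] in Q = 10^{−0.912} yields log [Co²⁺(aq)] = −1.090, i.e. 0.081 M.

0.081 M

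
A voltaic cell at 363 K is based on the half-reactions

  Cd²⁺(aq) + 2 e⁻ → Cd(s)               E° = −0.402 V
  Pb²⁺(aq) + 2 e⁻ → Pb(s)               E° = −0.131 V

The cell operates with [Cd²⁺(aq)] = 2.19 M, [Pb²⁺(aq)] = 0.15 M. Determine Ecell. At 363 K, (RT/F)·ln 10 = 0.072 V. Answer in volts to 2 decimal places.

+0.23 V

Since E°(Pb²⁺/Pb) > E°(Cd²⁺/Cd), Pb²⁺/Pb serves as the cathode.
E°cell = −0.131 − (−0.402) = +0.271 V, with n = 2 electrons transferred.
Balancing gives Pb²⁺(aq) + Cd(s) → Pb(s) + Cd²⁺(aq); hence Q = [Cd²⁺(aq)] / [Pb²⁺(aq)] = 14.6 (log Q = 1.164).
E = E° − (0.072/n)·log Q = +0.271 − (0.072/2)(1.164) = +0.23 V.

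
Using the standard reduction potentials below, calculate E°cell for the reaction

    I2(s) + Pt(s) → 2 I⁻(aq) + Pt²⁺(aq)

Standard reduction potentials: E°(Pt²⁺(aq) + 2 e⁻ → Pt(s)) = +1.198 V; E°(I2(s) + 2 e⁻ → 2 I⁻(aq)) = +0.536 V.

−0.662 V

I2(s) gains electrons, so the I₂/I⁻ couple is the cathode; the Pt²⁺/Pt couple is the anode.
E°cell = E°(cathode) − E°(anode) = +0.536 − (+1.198) = −0.662 V.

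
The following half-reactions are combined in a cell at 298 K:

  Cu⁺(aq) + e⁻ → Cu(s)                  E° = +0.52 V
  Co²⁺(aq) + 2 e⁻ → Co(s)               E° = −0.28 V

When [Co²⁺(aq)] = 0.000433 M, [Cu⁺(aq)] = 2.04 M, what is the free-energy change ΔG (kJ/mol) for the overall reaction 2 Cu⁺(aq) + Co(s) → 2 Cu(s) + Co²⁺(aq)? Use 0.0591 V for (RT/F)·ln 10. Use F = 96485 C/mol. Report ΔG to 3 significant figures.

−177 kJ/mol

With Cu⁺/Cu reduced at the cathode, E°cell = +0.52 − (−0.28) = +0.80 V and n = 2.
Here Q = [Co²⁺(aq)] / [Cu⁺(aq)]^2 = 0.000104 (log Q = −3.983), giving E = +0.80 − (0.0591/2)·(−3.983) = +0.9177 V.
Then ΔG = −nFE = −2 × 96485 × +0.9177 J/mol = −177 kJ/mol.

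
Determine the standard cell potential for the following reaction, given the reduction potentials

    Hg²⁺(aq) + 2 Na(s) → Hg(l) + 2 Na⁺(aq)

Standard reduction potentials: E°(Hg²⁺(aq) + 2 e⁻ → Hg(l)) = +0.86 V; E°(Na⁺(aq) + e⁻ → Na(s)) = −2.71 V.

Hg²⁺(aq) gains electrons, so the Hg²⁺/Hg couple is the cathode; the Na⁺/Na couple is the anode.
E°cell = E°(cathode) − E°(anode) = +0.86 − (−2.71) = +3.57 V.

+3.57 V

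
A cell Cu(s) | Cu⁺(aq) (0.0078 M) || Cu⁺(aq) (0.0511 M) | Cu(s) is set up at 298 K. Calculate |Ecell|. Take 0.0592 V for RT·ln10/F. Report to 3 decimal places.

For a concentration cell E°cell = 0, since both electrodes use the same couple.
The compartment with the higher Cu⁺(aq) concentration (0.0511 M) acts as the cathode; ions are reduced there and produced at the dilute (0.0078 M) anode.
With n = 1, Ecell = −(0.0592/1)·log([dilute]/[conc]) = −(0.0592/1)·log(0.0078/0.0511) = +0.048 V.

0.048 V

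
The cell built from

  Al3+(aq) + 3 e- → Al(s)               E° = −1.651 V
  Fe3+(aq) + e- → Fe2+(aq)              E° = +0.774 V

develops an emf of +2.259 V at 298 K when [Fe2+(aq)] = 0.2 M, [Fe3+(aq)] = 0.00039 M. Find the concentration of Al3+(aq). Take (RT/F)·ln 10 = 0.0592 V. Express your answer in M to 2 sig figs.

1.9 M

With Fe³⁺/Fe²⁺ at the cathode and Al³⁺/Al at the anode, E°cell = +0.774 − (−1.651) = +2.425 V (n = 3).
Since E = E° − (0.0592/n)·log Q, log Q = n(E° − E)/0.0592 = 8.412.
For 3 Fe3+(aq) + Al(s) → 3 Fe2+(aq) + Al3+(aq), the reaction quotient is Q = ([Fe2+(aq)]^3·[Al3+(aq)]) / [Fe3+(aq)]^3.
Isolating [Al3+(aq)] in Q = 10^{8.412} yields log [Al3+(aq)] = 0.282, i.e. 1.9 M.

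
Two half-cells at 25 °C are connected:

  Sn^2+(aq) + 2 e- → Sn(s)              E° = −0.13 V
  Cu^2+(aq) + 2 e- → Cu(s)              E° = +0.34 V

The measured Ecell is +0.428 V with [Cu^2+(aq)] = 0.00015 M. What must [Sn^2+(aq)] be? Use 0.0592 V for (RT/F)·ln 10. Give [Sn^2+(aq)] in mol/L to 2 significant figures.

0.0039 M

The Cu²⁺/Cu couple has the larger reduction potential, so it is the cathode: E°cell = +0.34 − (−0.13) = +0.47 V and n = 2.
From the Nernst equation, log Q = n(E° − E)/0.0592 = 2·(+0.47 − (+0.428))/0.0592 = 1.419.
For Cu^2+(aq) + Sn(s) → Cu(s) + Sn^2+(aq), the reaction quotient is Q = [Sn^2+(aq)] / [Cu^2+(aq)].
Substituting the known concentrations and solving, log [Sn^2+(aq)] = −2.405 and [Sn^2+(aq)] = 0.0039 M.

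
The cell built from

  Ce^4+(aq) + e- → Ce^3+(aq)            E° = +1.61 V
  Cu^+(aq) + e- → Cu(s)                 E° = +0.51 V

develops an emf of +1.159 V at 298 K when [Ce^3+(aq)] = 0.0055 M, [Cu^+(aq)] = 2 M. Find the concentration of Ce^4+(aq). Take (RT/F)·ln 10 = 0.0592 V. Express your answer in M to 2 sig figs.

The Ce⁴⁺/Ce³⁺ couple has the larger reduction potential, so it is the cathode: E°cell = +1.61 − (+0.51) = +1.10 V and n = 1.
From the Nernst equation, log Q = n(E° − E)/0.0592 = 1·(+1.10 − (+1.159))/0.0592 = −0.997.
The balanced reaction is Ce^4+(aq) + Cu(s) → Ce^3+(aq) + Cu^+(aq), so Q = ([Ce^3+(aq)]·[Cu^+(aq)]) / [Ce^4+(aq)].
Isolating [Ce^4+(aq)] in Q = 10^{−0.997} yields log [Ce^4+(aq)] = −0.962, i.e. 0.11 M.

0.11 M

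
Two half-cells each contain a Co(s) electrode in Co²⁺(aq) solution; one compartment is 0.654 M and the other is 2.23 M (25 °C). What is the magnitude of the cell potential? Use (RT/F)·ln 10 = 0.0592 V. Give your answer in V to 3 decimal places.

0.016 V

For a concentration cell E°cell = 0, since both electrodes use the same couple.
The compartment with the higher Co²⁺(aq) concentration (2.23 M) acts as the cathode; ions are reduced there and produced at the dilute (0.654 M) anode.
With n = 2, Ecell = −(0.0592/2)·log([dilute]/[conc]) = −(0.0592/2)·log(0.654/2.23) = +0.016 V.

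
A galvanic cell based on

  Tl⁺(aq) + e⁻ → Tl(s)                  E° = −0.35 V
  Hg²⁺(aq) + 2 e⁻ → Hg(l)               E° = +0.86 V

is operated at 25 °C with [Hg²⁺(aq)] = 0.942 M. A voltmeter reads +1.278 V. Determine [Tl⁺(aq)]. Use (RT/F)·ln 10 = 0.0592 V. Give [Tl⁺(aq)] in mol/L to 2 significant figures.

The Hg²⁺/Hg couple has the larger reduction potential, so it is the cathode: E°cell = +0.86 − (−0.35) = +1.21 V and n = 2.
From the Nernst equation, log Q = n(E° − E)/0.0592 = 2·(+1.21 − (+1.278))/0.0592 = −2.297.
The balanced reaction is Hg²⁺(aq) + 2 Tl(s) → Hg(l) + 2 Tl⁺(aq), so Q = [Tl⁺(aq)]^2 / [Hg²⁺(aq)].
Solving for the unknown gives log [Tl⁺(aq)] = −1.161, so [Tl⁺(aq)] ≈ 0.069 M.

0.069 M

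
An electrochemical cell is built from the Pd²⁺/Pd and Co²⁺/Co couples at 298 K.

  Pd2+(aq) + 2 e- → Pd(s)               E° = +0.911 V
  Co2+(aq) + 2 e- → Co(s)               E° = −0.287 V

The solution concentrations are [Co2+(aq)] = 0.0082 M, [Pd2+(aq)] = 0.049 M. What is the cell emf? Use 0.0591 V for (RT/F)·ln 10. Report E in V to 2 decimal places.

Pd²⁺/Pd is reduced (cathode, E° = +0.911 V) and Co²⁺/Co is oxidized (anode).
The standard potential is +0.911 − (−0.287) = +1.198 V and the balanced reaction transfers n = 2 electrons.
For the overall reaction Pd2+(aq) + Co(s) → Pd(s) + Co2+(aq), Q = [Co2+(aq)] / [Pd2+(aq)] = 0.167, giving log Q = −0.776.
By the Nernst equation, E = +1.198 − (0.0591/2)·(−0.776) = +1.22 V.

+1.22 V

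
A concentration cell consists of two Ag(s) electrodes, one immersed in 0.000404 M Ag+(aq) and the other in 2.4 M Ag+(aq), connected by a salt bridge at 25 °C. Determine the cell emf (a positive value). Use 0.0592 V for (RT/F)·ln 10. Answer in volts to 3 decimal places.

For a concentration cell E°cell = 0, since both electrodes use the same couple.
The compartment with the higher Ag+(aq) concentration (2.4 M) acts as the cathode; ions are reduced there and produced at the dilute (0.000404 M) anode.
With n = 1, Ecell = −(0.0592/1)·log([dilute]/[conc]) = −(0.0592/1)·log(0.000404/2.4) = +0.223 V.

0.223 V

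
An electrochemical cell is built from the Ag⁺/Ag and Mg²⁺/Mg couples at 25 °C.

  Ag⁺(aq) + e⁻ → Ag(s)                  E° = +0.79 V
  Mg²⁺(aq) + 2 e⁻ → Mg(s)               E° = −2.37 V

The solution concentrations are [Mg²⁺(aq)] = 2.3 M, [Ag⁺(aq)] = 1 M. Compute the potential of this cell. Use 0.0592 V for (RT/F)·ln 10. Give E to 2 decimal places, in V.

+3.15 V

Since E°(Ag⁺/Ag) > E°(Mg²⁺/Mg), Ag⁺/Ag serves as the cathode.
The standard potential is +0.79 − (−2.37) = +3.16 V and the balanced reaction transfers n = 2 electrons.
Balancing gives 2 Ag⁺(aq) + Mg(s) → 2 Ag(s) + Mg²⁺(aq); hence Q = [Mg²⁺(aq)] / [Ag⁺(aq)]^2 = 2.3 (log Q = 0.362).
By the Nernst equation, E = +3.16 − (0.0592/2)·(0.362) = +3.15 V.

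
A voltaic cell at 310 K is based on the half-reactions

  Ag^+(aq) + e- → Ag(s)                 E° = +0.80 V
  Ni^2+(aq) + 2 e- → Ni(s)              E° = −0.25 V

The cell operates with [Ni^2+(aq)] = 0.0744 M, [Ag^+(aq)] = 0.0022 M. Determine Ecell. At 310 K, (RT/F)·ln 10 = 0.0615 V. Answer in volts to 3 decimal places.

+0.921 V

Since E°(Ag⁺/Ag) > E°(Ni²⁺/Ni), Ag⁺/Ag serves as the cathode.
E°cell = E°cat − E°an = +0.80 − (−0.25) = +1.05 V; n = 2.
For the overall reaction 2 Ag^+(aq) + Ni(s) → 2 Ag(s) + Ni^2+(aq), Q = [Ni^2+(aq)] / [Ag^+(aq)]^2 = 1.54×10^4, giving log Q = 4.187.
By the Nernst equation, E = +1.05 − (0.0615/2)·(4.187) = +0.921 V.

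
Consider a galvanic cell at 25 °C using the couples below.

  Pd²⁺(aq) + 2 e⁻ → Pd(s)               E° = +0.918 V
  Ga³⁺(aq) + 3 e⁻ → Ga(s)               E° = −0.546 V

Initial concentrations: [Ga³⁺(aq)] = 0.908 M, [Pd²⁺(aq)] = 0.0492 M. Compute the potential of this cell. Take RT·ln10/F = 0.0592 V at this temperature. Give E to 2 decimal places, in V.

Pd²⁺/Pd is reduced (cathode, E° = +0.918 V) and Ga³⁺/Ga is oxidized (anode).
The standard potential is +0.918 − (−0.546) = +1.464 V and the balanced reaction transfers n = 6 electrons.
Balancing gives 3 Pd²⁺(aq) + 2 Ga(s) → 3 Pd(s) + 2 Ga³⁺(aq); hence Q = [Ga³⁺(aq)]^2 / [Pd²⁺(aq)]^3 = 6.92×10^3 (log Q = 3.840).
Applying E = E° − (RT ln10/nF)·log Q gives +1.464 − (0.0592/6)(3.840) = +1.43 V.

+1.43 V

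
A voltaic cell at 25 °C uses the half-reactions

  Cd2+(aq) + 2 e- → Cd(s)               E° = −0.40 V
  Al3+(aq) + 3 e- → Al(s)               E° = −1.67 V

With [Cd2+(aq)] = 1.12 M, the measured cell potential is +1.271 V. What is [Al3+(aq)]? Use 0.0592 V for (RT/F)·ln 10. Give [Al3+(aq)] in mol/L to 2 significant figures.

With Cd²⁺/Cd at the cathode and Al³⁺/Al at the anode, E°cell = −0.40 − (−1.67) = +1.27 V (n = 6).
Rearranging E = E° − (0.0592/n)·log Q gives log Q = 6(+1.27 − (+1.271))/0.0592 = −0.101.
The balanced reaction is 3 Cd2+(aq) + 2 Al(s) → 3 Cd(s) + 2 Al3+(aq), so Q = [Al3+(aq)]^2 / [Cd2+(aq)]^3.
Isolating [Al3+(aq)] in Q = 10^{−0.101} yields log [Al3+(aq)] = 0.023, i.e. 1.1 M.

1.1 M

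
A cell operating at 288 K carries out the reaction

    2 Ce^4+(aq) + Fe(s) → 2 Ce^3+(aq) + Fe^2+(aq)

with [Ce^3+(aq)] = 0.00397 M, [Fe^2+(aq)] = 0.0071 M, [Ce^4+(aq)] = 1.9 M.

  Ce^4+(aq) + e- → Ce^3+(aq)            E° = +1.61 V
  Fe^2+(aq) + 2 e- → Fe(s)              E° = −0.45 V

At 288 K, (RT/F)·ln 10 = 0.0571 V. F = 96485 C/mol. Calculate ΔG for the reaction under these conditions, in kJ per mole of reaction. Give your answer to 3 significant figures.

−439 kJ/mol

E°cell = +1.61 − (−0.45) = +2.06 V; the balanced reaction transfers n = 2 electrons.
Q = ([Ce^3+(aq)]^2·[Fe^2+(aq)]) / [Ce^4+(aq)]^2 = 3.1×10^−8, so log Q = −7.509 and E = +2.06 − (0.0571/2)(−7.509) = +2.2744 V.
ΔG = −nFE = −(2)(96485)(+2.2744) J/mol = −439 kJ/mol.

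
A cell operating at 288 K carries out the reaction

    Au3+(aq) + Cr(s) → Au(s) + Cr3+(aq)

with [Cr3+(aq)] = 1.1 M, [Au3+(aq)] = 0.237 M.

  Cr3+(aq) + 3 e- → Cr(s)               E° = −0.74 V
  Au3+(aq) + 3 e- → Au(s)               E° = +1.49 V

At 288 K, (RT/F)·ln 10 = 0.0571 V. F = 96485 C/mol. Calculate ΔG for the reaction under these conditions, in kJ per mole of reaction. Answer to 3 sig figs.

E°cell = +1.49 − (−0.74) = +2.23 V; the balanced reaction transfers n = 3 electrons.
The reaction quotient is [Cr3+(aq)] / [Au3+(aq)] = 4.64; by Nernst, E = +2.23 − (0.0571/3)(0.667) = +2.2173 V.
ΔG = −nFE = −(3)(96485)(+2.2173) J/mol = −642 kJ/mol.

−642 kJ/mol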